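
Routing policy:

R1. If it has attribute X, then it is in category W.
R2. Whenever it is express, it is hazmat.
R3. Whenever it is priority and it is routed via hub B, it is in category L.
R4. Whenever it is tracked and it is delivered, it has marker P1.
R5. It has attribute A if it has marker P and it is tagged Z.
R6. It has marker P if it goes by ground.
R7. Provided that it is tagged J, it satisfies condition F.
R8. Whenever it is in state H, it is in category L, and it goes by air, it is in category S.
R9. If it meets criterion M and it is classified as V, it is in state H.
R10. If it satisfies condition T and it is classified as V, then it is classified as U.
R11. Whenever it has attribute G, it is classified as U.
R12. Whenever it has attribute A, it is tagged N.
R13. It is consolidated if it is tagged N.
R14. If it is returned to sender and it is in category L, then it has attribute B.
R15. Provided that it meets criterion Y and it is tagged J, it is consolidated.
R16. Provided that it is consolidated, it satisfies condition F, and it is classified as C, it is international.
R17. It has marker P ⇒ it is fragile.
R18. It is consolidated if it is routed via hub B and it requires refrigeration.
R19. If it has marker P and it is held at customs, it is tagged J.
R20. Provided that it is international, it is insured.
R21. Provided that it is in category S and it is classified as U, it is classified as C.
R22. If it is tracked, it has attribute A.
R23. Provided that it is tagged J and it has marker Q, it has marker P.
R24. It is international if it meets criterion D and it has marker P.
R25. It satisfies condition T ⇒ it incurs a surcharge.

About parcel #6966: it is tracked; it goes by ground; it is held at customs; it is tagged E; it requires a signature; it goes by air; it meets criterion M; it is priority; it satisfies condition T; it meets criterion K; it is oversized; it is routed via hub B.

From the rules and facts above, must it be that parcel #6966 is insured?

No

Forward chaining from the given facts derives: is in category L, has marker P, is fragile, is tagged J, has attribute A, incurs a surcharge, satisfies condition F, is tagged N, is consolidated.
The only rule concluding "it is insured" is R20, which needs "it is international"; that is never established.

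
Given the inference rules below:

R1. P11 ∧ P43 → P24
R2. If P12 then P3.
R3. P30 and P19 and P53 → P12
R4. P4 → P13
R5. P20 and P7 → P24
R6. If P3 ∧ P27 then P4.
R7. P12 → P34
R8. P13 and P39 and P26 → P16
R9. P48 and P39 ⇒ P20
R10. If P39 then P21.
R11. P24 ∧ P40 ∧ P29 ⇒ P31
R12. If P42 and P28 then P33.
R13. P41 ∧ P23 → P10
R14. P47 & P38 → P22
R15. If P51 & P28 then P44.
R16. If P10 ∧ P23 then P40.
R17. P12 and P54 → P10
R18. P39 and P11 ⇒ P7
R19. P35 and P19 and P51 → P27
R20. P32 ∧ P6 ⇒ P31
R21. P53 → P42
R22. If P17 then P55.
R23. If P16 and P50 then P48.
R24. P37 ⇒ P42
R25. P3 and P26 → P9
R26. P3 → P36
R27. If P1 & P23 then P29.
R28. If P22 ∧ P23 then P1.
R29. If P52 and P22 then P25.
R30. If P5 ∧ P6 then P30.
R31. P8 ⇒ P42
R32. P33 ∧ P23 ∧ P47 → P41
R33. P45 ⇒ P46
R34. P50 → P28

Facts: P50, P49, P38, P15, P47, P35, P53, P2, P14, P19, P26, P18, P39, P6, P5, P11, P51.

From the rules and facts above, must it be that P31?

Forward chaining from the given facts derives: P21, P22, P7, P27, P42, P30, P28, P12, P34, P33, P44, P3, P4, P9, P36, P13, P16, P48, P20, P24.
Rules concluding P31: R11 needs P40; R20 needs P32 — none of these are established.

No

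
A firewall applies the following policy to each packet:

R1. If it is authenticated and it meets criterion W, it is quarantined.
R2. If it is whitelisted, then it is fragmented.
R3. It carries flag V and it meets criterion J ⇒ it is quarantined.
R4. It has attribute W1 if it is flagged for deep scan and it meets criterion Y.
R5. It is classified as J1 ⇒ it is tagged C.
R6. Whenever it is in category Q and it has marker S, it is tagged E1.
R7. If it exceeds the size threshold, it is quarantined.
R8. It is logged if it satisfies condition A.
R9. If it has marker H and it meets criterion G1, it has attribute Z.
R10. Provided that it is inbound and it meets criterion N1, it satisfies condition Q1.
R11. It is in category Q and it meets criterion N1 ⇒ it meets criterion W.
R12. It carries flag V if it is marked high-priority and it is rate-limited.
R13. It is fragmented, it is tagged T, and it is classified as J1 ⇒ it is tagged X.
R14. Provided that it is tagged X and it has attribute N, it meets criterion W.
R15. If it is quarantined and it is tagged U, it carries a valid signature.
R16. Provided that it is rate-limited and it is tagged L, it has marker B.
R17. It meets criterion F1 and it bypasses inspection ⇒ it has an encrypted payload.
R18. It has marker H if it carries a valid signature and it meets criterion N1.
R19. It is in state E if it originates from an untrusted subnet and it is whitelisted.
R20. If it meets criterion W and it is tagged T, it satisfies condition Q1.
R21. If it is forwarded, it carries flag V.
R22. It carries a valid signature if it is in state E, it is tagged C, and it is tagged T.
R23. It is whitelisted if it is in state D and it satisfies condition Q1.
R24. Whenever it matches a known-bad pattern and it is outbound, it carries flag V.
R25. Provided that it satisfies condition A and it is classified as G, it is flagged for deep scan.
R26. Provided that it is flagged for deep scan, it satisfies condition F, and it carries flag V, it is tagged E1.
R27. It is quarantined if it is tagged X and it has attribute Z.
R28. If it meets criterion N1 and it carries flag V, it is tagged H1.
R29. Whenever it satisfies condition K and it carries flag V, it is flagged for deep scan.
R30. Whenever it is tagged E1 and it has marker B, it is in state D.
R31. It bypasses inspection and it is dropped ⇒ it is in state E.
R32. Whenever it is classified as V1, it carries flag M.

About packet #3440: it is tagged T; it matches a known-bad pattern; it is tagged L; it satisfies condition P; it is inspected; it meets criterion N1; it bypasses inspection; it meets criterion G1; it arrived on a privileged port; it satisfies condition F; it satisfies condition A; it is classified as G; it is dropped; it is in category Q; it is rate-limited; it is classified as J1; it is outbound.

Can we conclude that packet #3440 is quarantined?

Yes

By R5 (it is classified as J1): it is tagged C.
By R11 (it is in category Q, it meets criterion N1): it meets criterion W.
By R16 (it is rate-limited, it is tagged L): it has marker B.
By R20 (it meets criterion W, it is tagged T): it satisfies condition Q1.
By R24 (it matches a known-bad pattern, it is outbound): it carries flag V.
By R25 (it satisfies condition A, it is classified as G): it is flagged for deep scan.
By R26 (it is flagged for deep scan, it satisfies condition F, it carries flag V): it is tagged E1.
By R30 (it is tagged E1, it has marker B): it is in state D.
By R31 (it bypasses inspection, it is dropped): it is in state E.
By R22 (it is in state E, it is tagged C, it is tagged T): it carries a valid signature.
By R23 (it is in state D, it satisfies condition Q1): it is whitelisted.
By R2 (it is whitelisted): it is fragmented.
By R13 (it is fragmented, it is tagged T, it is classified as J1): it is tagged X.
By R18 (it carries a valid signature, it meets criterion N1): it has marker H.
By R9 (it has marker H, it meets criterion G1): it has attribute Z.
By R27 (it is tagged X, it has attribute Z): it is quarantined.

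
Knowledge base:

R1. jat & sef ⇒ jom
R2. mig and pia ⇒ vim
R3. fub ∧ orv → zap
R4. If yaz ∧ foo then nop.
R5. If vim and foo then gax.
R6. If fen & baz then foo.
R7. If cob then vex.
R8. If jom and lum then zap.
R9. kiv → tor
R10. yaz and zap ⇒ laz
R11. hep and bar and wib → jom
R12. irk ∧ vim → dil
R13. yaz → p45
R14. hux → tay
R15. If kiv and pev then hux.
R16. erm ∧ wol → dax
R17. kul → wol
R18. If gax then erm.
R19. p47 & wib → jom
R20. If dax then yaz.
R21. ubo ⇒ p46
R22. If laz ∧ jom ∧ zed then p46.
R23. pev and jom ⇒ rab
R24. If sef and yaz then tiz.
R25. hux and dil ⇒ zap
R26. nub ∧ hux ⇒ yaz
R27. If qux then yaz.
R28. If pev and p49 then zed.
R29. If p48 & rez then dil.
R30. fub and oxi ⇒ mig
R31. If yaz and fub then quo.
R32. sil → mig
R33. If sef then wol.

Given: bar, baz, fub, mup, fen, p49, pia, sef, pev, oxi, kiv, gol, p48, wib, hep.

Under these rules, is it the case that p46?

No

Forward chaining from the given facts derives: foo, tor, jom, hux, rab, zed, mig, wol, vim, gax, tay, erm, dax, yaz, tiz, quo, nop, p45.
Rules concluding p46: R21 needs ubo; R22 needs laz — none of these are established.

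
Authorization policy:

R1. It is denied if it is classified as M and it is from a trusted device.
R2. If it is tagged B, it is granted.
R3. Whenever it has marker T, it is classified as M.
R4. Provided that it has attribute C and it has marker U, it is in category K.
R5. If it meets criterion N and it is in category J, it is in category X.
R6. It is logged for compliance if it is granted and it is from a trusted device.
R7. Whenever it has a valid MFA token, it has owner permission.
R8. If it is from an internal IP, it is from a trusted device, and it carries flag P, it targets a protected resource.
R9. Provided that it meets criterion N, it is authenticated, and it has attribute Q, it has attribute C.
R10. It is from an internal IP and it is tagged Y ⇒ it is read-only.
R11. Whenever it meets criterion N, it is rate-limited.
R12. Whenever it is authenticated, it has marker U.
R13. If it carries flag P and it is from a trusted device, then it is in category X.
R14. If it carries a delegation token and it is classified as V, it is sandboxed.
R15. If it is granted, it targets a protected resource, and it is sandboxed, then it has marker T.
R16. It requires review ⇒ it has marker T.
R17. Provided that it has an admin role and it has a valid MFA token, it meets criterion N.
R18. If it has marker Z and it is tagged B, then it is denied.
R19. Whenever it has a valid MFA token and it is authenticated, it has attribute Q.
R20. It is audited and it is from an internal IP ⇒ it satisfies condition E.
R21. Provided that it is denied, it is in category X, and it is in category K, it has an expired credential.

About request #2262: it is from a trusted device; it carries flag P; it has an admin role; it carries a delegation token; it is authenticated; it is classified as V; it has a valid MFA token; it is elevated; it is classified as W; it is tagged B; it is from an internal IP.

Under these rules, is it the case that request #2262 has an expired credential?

Yes

By R2 (it is tagged B): it is granted.
By R8 (it is from an internal IP, it is from a trusted device, it carries flag P): it targets a protected resource.
By R12 (it is authenticated): it has marker U.
By R13 (it carries flag P, it is from a trusted device): it is in category X.
By R14 (it carries a delegation token, it is classified as V): it is sandboxed.
By R15 (it is granted, it targets a protected resource, it is sandboxed): it has marker T.
By R17 (it has an admin role, it has a valid MFA token): it meets criterion N.
By R19 (it has a valid MFA token, it is authenticated): it has attribute Q.
By R3 (it has marker T): it is classified as M.
By R9 (it meets criterion N, it is authenticated, it has attribute Q): it has attribute C.
By R1 (it is classified as M, it is from a trusted device): it is denied.
By R4 (it has attribute C, it has marker U): it is in category K.
By R21 (it is denied, it is in category X, it is in category K): it has an expired credential.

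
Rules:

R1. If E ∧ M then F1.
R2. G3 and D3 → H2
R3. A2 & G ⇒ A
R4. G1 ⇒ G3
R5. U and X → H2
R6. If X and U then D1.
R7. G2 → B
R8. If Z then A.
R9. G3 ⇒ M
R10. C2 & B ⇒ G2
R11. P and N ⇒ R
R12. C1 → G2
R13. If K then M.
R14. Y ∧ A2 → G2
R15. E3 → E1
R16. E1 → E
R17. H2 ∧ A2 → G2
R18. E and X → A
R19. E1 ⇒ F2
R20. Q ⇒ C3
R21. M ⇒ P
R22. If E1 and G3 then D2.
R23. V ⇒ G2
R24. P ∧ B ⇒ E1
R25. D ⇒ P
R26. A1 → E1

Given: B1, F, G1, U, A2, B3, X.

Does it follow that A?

G3  (by R4: G1)
H2  (by R5: U, X)
M  (by R9: G3)
G2  (by R17: H2, A2)
P  (by R21: M)
B  (by R7: G2)
E1  (by R24: P, B)
E  (by R16: E1)
A  (by R18: E, X)

Yes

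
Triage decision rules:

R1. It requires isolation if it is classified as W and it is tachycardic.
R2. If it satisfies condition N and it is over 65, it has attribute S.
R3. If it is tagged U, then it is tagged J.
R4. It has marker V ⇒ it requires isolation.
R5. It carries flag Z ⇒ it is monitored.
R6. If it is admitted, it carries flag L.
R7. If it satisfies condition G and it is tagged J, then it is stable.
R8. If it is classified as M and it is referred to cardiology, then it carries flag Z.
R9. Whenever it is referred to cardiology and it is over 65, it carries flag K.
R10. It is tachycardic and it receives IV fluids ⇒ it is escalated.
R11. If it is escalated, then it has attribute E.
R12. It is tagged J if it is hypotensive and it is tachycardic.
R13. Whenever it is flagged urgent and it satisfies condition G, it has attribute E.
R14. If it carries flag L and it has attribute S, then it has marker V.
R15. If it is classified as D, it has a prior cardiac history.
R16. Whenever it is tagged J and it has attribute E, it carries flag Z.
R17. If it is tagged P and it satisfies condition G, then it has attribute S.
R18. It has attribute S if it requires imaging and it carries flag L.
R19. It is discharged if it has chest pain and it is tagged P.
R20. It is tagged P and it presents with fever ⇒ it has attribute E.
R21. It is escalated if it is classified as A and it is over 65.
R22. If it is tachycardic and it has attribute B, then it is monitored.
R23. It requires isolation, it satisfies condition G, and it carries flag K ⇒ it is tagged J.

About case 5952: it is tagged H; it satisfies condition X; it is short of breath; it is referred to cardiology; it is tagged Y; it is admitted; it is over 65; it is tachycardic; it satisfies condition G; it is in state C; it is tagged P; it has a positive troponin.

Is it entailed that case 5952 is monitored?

No

Forward chaining from the given facts derives: carries flag L, carries flag K, has attribute S, has marker V, requires isolation, is tagged J, is stable.
Rules concluding "it is monitored": R5 needs "it carries flag Z"; R22 needs "it has attribute B" — none of these are established.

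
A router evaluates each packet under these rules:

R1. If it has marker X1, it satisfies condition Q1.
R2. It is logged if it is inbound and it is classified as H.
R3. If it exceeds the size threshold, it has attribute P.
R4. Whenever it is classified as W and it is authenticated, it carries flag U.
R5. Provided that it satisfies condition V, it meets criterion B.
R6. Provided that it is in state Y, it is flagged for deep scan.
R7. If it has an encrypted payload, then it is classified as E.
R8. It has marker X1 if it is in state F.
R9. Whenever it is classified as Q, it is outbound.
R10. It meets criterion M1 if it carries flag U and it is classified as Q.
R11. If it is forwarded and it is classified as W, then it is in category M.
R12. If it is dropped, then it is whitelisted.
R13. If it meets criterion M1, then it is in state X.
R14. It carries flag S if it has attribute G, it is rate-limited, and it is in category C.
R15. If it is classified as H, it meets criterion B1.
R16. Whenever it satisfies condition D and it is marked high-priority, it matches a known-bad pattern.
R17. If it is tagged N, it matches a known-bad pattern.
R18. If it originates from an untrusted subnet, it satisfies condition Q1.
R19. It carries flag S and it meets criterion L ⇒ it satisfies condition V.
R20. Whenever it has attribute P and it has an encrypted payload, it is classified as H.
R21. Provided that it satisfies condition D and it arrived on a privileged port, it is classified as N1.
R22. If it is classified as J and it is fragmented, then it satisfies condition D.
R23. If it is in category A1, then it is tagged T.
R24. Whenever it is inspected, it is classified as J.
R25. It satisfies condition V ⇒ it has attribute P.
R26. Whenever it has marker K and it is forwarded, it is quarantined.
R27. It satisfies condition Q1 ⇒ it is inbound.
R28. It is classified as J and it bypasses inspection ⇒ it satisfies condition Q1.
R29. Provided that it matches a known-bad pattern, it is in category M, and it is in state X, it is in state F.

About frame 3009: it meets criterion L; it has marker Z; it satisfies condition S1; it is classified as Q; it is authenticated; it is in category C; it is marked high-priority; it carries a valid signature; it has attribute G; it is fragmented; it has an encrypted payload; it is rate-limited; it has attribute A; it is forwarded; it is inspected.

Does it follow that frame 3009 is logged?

Forward chaining from the given facts derives: is classified as E, is outbound, carries flag S, satisfies condition V, is classified as J, has attribute P, meets criterion B, is classified as H, satisfies condition D, meets criterion B1, matches a known-bad pattern.
The only rule concluding "it is logged" is R2, which needs "it is inbound"; that is never established.

No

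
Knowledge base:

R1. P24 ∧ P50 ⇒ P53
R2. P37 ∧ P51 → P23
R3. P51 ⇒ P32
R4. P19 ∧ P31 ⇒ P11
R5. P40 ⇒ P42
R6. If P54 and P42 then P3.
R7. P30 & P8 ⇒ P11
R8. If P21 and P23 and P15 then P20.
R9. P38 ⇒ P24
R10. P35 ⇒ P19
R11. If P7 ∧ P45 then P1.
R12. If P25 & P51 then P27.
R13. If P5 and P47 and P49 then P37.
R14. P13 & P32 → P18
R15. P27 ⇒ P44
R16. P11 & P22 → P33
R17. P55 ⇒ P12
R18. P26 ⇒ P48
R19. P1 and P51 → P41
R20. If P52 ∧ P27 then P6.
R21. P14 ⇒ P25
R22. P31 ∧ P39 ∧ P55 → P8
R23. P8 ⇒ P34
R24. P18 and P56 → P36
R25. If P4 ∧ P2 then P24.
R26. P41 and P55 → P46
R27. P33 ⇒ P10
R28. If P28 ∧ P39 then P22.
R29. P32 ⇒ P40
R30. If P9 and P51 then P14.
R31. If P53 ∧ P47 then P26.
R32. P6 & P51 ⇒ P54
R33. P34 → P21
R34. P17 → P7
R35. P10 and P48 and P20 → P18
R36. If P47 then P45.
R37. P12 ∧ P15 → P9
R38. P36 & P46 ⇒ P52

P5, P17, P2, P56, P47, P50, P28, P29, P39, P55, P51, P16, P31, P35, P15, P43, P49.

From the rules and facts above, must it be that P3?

Forward chaining from the given facts derives: P32, P19, P37, P12, P8, P34, P22, P40, P21, P7, P45, P9, P23, P11, P42, P20, P1, P33, P41, P46, P10, P14, P25, P27, P44.
The only rule concluding P3 is R6, which needs P54; that is never established.

No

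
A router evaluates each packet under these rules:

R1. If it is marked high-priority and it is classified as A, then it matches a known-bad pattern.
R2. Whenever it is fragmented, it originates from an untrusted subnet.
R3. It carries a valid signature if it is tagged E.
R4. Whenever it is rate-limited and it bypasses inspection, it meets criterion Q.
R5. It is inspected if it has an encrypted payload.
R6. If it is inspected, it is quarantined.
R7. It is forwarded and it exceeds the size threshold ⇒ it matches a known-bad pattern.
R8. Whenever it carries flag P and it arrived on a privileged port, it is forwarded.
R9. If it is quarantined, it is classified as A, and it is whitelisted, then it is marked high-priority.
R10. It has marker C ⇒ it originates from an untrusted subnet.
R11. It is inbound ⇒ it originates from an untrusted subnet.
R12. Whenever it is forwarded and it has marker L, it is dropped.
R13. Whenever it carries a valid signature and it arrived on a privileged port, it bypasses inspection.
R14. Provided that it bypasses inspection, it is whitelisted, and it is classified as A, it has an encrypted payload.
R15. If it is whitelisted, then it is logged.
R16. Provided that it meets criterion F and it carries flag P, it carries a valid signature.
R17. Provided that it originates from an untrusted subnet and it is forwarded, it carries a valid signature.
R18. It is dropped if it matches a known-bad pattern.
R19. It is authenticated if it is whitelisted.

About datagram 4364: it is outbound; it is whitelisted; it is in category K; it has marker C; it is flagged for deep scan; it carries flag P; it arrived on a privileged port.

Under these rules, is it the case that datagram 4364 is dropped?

Forward chaining from the given facts derives: is forwarded, originates from an untrusted subnet, is logged, carries a valid signature, is authenticated, bypasses inspection.
Rules concluding "it is dropped": R12 needs "it has marker L"; R18 needs "it matches a known-bad pattern" — none of these are established.

No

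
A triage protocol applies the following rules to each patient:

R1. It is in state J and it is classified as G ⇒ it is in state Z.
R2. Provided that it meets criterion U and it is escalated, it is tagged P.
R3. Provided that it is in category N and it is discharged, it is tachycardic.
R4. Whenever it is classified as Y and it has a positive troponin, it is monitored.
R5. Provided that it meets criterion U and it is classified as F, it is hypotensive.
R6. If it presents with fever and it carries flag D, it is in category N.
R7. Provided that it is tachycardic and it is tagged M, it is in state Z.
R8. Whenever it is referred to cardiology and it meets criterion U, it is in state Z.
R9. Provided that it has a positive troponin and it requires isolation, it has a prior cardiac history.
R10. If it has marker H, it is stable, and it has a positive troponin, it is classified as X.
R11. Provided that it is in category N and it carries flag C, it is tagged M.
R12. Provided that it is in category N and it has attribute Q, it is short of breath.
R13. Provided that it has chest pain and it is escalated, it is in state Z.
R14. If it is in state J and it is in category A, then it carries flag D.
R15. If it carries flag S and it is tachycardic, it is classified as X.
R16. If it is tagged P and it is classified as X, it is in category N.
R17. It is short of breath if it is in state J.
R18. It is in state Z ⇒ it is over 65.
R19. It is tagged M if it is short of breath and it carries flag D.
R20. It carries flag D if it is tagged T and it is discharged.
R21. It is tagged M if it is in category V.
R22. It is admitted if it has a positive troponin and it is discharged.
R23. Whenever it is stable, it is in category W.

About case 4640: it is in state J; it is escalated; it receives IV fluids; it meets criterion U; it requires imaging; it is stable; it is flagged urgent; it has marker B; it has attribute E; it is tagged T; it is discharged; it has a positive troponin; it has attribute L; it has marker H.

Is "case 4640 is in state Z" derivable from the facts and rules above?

By R2 (it meets criterion U, it is escalated): it is tagged P.
By R10 (it has marker H, it is stable, it has a positive troponin): it is classified as X.
By R16 (it is tagged P, it is classified as X): it is in category N.
By R17 (it is in state J): it is short of breath.
By R20 (it is tagged T, it is discharged): it carries flag D.
By R3 (it is in category N, it is discharged): it is tachycardic.
By R19 (it is short of breath, it carries flag D): it is tagged M.
By R7 (it is tachycardic, it is tagged M): it is in state Z.

Yes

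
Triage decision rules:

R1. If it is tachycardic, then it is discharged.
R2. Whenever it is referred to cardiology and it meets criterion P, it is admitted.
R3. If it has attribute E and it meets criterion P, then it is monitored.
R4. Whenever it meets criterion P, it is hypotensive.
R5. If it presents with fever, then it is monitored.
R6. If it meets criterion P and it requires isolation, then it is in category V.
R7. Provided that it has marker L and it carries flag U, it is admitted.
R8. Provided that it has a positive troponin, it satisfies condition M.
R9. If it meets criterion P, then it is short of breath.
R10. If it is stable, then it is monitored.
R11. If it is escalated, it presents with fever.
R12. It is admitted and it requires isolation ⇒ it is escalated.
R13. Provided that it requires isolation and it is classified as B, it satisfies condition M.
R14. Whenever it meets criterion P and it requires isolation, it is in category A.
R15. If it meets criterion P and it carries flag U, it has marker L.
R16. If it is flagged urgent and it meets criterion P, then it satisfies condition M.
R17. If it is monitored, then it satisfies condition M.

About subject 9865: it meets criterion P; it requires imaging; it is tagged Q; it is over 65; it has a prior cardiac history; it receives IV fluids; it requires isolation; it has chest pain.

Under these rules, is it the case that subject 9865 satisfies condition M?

No

Forward chaining from the given facts derives: is hypotensive, is in category V, is short of breath, is in category A.
Rules concluding "it satisfies condition M": R8 needs "it has a positive troponin"; R13 needs "it is classified as B"; R16 needs "it is flagged urgent"; R17 needs "it is monitored" — none of these are established.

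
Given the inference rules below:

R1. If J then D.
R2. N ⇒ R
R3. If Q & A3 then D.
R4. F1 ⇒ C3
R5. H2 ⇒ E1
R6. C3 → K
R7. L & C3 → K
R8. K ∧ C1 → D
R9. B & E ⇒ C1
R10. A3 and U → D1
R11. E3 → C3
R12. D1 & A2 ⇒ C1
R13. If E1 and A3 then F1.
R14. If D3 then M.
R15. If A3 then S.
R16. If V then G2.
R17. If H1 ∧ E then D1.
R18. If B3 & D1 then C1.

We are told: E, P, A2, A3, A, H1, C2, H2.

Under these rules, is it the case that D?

Yes

E1  (by R5: H2)
F1  (by R13: E1, A3)
D1  (by R17: H1, E)
C3  (by R4: F1)
K  (by R6: C3)
C1  (by R12: D1, A2)
D  (by R8: K, C1)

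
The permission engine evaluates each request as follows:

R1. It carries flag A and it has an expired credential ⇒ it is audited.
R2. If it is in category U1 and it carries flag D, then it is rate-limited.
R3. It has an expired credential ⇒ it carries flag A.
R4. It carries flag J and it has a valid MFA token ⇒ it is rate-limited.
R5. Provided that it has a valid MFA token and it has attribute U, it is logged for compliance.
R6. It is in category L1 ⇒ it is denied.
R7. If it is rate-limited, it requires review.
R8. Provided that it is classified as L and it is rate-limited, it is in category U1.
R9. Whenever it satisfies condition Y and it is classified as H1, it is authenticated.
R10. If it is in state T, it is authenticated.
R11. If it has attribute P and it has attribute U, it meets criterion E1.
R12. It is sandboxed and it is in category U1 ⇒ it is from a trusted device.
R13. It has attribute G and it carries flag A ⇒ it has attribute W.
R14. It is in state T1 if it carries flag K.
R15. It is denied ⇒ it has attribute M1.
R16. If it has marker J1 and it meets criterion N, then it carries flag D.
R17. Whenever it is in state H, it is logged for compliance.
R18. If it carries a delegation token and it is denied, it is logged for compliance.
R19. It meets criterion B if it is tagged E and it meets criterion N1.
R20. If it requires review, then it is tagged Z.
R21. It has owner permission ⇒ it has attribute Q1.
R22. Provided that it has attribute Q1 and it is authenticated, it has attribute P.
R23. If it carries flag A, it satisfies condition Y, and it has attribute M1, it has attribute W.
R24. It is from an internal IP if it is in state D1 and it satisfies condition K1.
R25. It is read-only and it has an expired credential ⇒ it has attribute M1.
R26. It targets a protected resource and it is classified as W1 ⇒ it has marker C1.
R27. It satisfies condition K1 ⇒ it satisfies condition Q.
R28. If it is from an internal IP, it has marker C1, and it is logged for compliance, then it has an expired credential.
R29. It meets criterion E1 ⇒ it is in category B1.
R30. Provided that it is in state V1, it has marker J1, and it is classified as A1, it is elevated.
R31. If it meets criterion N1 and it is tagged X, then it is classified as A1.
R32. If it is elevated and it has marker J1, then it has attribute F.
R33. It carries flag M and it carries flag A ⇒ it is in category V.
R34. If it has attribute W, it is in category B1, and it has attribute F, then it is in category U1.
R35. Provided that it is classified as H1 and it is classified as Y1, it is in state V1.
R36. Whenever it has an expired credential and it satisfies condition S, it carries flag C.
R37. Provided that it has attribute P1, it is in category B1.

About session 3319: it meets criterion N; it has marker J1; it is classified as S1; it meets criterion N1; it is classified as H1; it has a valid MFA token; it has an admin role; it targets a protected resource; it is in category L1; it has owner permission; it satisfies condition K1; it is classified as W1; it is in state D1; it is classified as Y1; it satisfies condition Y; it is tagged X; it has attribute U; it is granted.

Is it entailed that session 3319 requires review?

Yes

By R5 (it has a valid MFA token, it has attribute U): it is logged for compliance.
By R6 (it is in category L1): it is denied.
By R9 (it satisfies condition Y, it is classified as H1): it is authenticated.
By R15 (it is denied): it has attribute M1.
By R16 (it has marker J1, it meets criterion N): it carries flag D.
By R21 (it has owner permission): it has attribute Q1.
By R22 (it has attribute Q1, it is authenticated): it has attribute P.
By R24 (it is in state D1, it satisfies condition K1): it is from an internal IP.
By R26 (it targets a protected resource, it is classified as W1): it has marker C1.
By R28 (it is from an internal IP, it has marker C1, it is logged for compliance): it has an expired credential.
By R31 (it meets criterion N1, it is tagged X): it is classified as A1.
By R35 (it is classified as H1, it is classified as Y1): it is in state V1.
By R3 (it has an expired credential): it carries flag A.
By R11 (it has attribute P, it has attribute U): it meets criterion E1.
By R23 (it carries flag A, it satisfies condition Y, it has attribute M1): it has attribute W.
By R29 (it meets criterion E1): it is in category B1.
By R30 (it is in state V1, it has marker J1, it is classified as A1): it is elevated.
By R32 (it is elevated, it has marker J1): it has attribute F.
By R34 (it has attribute W, it is in category B1, it has attribute F): it is in category U1.
By R2 (it is in category U1, it carries flag D): it is rate-limited.
By R7 (it is rate-limited): it requires review.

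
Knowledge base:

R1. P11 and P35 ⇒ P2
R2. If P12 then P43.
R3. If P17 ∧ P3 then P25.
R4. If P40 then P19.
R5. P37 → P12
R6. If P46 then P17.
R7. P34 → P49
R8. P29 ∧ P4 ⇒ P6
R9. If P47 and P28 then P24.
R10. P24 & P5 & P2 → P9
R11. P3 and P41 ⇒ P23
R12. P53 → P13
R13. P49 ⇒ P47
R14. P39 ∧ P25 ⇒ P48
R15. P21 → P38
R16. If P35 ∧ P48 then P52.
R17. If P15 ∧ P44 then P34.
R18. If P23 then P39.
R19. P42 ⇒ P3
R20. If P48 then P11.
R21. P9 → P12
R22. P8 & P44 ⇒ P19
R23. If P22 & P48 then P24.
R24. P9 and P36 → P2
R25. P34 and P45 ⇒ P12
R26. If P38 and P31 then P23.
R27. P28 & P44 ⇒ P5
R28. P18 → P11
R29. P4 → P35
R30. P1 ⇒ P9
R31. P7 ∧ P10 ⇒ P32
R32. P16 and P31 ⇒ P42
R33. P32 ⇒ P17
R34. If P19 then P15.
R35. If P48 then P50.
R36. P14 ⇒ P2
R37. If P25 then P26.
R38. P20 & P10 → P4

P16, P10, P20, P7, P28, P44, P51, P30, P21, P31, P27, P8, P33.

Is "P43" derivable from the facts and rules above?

Yes

P38  (by R15: P21)
P19  (by R22: P8, P44)
P23  (by R26: P38, P31)
P5  (by R27: P28, P44)
P32  (by R31: P7, P10)
P42  (by R32: P16, P31)
P17  (by R33: P32)
P15  (by R34: P19)
P4  (by R38: P20, P10)
P34  (by R17: P15, P44)
P39  (by R18: P23)
P3  (by R19: P42)
P35  (by R29: P4)
P25  (by R3: P17, P3)
P49  (by R7: P34)
P47  (by R13: P49)
P48  (by R14: P39, P25)
P11  (by R20: P48)
P2  (by R1: P11, P35)
P24  (by R9: P47, P28)
P9  (by R10: P24, P5, P2)
P12  (by R21: P9)
P43  (by R2: P12)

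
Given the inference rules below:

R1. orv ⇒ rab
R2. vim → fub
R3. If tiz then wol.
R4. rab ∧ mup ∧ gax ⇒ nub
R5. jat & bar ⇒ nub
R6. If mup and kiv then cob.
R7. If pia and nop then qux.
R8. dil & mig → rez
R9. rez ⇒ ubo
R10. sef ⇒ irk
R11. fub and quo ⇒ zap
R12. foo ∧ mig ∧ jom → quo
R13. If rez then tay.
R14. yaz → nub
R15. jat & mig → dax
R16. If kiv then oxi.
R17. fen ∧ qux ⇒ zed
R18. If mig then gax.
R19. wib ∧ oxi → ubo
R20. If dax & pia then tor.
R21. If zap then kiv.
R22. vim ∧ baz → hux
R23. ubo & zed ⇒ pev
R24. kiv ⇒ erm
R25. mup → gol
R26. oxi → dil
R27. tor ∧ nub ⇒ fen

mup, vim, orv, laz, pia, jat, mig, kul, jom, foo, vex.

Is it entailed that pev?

No

Forward chaining from the given facts derives: rab, fub, quo, dax, gax, tor, gol, nub, zap, kiv, erm, fen, cob, oxi, dil, rez, ubo, tay.
The only rule concluding pev is R23, which needs zed; that is never established.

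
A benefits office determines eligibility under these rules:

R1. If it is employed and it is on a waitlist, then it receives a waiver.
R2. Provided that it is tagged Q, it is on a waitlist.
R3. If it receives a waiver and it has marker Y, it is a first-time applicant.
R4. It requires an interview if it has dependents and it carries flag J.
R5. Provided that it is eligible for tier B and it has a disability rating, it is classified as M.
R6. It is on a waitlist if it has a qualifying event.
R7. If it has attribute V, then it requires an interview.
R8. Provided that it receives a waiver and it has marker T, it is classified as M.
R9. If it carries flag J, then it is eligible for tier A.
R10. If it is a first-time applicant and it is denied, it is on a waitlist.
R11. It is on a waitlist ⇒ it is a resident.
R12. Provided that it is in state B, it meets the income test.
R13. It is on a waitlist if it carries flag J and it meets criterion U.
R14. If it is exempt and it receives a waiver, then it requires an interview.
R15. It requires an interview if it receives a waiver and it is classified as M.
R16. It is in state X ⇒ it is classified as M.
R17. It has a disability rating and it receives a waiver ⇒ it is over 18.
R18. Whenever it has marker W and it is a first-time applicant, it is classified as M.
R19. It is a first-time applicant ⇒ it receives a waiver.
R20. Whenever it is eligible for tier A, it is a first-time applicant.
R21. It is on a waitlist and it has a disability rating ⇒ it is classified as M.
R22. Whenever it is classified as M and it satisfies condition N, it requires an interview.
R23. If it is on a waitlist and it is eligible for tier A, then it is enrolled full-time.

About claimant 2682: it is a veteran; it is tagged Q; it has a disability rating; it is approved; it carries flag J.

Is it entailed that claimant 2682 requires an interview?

Yes

By R2 (it is tagged Q): it is on a waitlist.
By R9 (it carries flag J): it is eligible for tier A.
By R20 (it is eligible for tier A): it is a first-time applicant.
By R21 (it is on a waitlist, it has a disability rating): it is classified as M.
By R19 (it is a first-time applicant): it receives a waiver.
By R15 (it receives a waiver, it is classified as M): it requires an interview.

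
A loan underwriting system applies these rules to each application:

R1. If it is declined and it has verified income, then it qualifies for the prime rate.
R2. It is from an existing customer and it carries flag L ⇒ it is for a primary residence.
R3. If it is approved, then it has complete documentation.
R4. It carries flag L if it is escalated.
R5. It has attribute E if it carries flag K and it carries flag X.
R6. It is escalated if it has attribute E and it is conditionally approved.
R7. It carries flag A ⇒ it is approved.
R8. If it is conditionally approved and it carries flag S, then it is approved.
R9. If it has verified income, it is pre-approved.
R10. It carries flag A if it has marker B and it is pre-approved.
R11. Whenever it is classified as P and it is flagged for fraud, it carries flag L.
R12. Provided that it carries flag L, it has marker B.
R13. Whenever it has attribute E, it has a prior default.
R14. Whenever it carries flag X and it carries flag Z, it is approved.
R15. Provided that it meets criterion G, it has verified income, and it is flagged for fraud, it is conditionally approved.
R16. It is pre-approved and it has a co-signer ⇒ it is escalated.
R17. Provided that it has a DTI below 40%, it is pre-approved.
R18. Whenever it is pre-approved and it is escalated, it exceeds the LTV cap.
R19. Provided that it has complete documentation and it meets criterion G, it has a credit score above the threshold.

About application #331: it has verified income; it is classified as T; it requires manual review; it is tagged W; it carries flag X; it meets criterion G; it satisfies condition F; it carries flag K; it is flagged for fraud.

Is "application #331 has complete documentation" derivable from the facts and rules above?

By R5 (it carries flag K, it carries flag X): it has attribute E.
By R9 (it has verified income): it is pre-approved.
By R15 (it meets criterion G, it has verified income, it is flagged for fraud): it is conditionally approved.
By R6 (it has attribute E, it is conditionally approved): it is escalated.
By R4 (it is escalated): it carries flag L.
By R12 (it carries flag L): it has marker B.
By R10 (it has marker B, it is pre-approved): it carries flag A.
By R7 (it carries flag A): it is approved.
By R3 (it is approved): it has complete documentation.

Yes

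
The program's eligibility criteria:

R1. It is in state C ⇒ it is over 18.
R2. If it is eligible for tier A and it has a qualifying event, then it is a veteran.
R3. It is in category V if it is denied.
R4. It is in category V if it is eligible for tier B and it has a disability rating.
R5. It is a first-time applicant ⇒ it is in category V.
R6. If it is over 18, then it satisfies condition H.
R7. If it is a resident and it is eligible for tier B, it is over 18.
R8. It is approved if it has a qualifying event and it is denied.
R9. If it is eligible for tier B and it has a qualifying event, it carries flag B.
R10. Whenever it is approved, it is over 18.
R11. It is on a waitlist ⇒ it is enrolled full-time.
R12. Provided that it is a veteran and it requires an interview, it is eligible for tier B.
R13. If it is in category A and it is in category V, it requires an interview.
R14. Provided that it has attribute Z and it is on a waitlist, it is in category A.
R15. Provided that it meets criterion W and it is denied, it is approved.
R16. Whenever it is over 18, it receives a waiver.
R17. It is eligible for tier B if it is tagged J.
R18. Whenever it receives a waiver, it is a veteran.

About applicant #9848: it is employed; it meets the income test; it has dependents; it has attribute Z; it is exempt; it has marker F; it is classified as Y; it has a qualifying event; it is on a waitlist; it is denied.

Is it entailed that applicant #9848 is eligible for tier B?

Yes

By R3 (it is denied): it is in category V.
By R8 (it has a qualifying event, it is denied): it is approved.
By R10 (it is approved): it is over 18.
By R14 (it has attribute Z, it is on a waitlist): it is in category A.
By R16 (it is over 18): it receives a waiver.
By R18 (it receives a waiver): it is a veteran.
By R13 (it is in category A, it is in category V): it requires an interview.
By R12 (it is a veteran, it requires an interview): it is eligible for tier B.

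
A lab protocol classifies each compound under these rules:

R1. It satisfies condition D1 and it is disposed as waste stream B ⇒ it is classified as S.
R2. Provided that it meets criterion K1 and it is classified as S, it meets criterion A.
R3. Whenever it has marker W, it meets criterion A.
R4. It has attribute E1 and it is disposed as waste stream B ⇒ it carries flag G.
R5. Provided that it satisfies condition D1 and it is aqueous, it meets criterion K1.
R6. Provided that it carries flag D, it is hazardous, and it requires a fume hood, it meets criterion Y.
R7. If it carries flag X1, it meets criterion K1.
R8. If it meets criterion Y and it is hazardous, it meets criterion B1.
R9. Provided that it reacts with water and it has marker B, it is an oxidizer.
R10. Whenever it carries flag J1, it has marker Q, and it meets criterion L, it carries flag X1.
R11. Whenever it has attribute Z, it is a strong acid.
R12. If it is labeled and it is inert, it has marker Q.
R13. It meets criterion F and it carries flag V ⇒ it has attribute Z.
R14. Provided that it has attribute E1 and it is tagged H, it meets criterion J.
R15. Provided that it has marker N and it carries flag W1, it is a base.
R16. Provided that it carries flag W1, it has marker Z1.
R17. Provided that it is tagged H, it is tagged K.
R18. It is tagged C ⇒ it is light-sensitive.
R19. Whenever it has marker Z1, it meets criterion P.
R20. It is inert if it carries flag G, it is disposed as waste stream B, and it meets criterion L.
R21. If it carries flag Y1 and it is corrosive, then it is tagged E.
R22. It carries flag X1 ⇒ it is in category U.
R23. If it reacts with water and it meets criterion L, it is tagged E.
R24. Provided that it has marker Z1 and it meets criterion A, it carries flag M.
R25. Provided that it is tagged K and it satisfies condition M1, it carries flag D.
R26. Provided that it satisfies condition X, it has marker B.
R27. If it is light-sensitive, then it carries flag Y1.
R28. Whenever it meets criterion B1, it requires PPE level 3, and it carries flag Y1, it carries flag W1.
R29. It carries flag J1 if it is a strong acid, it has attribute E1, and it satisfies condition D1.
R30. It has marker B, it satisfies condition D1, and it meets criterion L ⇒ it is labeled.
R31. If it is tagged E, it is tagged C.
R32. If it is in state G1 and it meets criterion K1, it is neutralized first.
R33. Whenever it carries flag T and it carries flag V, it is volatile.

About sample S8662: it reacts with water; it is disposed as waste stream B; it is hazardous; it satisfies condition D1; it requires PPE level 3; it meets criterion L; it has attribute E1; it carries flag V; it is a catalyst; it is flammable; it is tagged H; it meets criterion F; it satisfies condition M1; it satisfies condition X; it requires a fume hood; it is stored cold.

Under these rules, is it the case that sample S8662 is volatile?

Forward chaining from the given facts derives: is classified as S, carries flag G, has attribute Z, meets criterion J, is tagged K, is inert, is tagged E, carries flag D, has marker B, is labeled, is tagged C, meets criterion Y, meets criterion B1, is an oxidizer, is a strong acid, has marker Q, is light-sensitive, carries flag Y1, carries flag W1, carries flag J1, carries flag X1, has marker Z1, meets criterion P, is in category U, meets criterion K1, meets criterion A, carries flag M.
The only rule concluding "it is volatile" is R33, which needs "it carries flag T"; that is never established.

No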